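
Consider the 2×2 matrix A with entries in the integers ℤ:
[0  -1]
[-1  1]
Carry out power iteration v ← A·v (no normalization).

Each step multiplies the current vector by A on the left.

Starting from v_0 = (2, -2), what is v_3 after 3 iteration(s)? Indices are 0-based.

v_3 = (6, -10)

v_0 = (2, -2).
v_1 = A·v_0 = (2, -4).
v_2 = A·v_1 = (4, -6).
v_3 = A·v_2 = (6, -10).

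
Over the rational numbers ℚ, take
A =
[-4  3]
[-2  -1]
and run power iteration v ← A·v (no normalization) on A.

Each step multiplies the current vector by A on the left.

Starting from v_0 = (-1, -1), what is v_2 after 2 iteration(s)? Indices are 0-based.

v_2 = (5, -5)

v_0 = (-1, -1).
v_1 = A·v_0 = (1, 3).
v_2 = A·v_1 = (5, -5).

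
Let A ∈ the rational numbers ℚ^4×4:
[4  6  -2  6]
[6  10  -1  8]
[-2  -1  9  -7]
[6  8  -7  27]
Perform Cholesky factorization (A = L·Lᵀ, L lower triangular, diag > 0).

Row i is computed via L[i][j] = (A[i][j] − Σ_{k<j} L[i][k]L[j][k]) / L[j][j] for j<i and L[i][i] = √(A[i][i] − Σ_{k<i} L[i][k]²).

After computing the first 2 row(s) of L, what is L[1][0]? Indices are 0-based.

Step 1: L[0][0] = √(4) = 2.
  L[1][0] = (6) / L[0][0] = 3.
Step 2: L[1][1] = √(1) = 1.

L[1][0] = 3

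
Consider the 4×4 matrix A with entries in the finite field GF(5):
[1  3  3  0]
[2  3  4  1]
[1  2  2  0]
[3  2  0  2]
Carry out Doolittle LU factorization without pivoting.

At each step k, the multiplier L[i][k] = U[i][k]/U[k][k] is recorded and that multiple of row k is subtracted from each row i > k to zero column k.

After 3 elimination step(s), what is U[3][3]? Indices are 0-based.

U[3][3] = 4

k=0: U[0][0]=1
  eliminate (1,0): mult=2, new row 1: (0, 2, 3, 1); set L[1][0]=2
  eliminate (2,0): mult=1, new row 2: (0, 4, 4, 0); set L[2][0]=1
  eliminate (3,0): mult=3, new row 3: (0, 3, 1, 2); set L[3][0]=3
k=1: U[1][1]=2
  eliminate (2,1): mult=2, new row 2: (0, 0, 3, 3); set L[2][1]=2
  eliminate (3,1): mult=4, new row 3: (0, 0, 4, 3); set L[3][1]=4
k=2: U[2][2]=3
  eliminate (3,2): mult=3, new row 3: (0, 0, 0, 4); set L[3][2]=3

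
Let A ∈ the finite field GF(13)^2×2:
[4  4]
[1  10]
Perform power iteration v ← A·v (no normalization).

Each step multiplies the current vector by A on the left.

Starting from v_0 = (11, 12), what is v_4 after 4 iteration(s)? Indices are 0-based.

v_4 = (9, 8)

v_0 = (11, 12).
v_1 = A·v_0 = (1, 1).
v_2 = A·v_1 = (8, 11).
v_3 = A·v_2 = (11, 1).
v_4 = A·v_3 = (9, 8).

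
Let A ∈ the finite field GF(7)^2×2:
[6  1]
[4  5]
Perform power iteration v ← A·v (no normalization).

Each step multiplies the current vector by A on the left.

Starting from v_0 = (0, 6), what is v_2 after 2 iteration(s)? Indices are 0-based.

v_0 = (0, 6).
v_1 = A·v_0 = (6, 2).
v_2 = A·v_1 = (3, 6).

v_2 = (3, 6)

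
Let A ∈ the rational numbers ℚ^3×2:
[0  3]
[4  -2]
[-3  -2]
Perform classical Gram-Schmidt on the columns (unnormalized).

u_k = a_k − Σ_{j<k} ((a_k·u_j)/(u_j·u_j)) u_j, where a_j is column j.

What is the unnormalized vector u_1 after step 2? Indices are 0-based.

Step 1: u_0 = a_0 = (0, 4, -3).
Step 2: u_1 = a_1 − (-2/25)·u_0 = (3, -42/25, -56/25).

u_1 = (3, -42/25, -56/25)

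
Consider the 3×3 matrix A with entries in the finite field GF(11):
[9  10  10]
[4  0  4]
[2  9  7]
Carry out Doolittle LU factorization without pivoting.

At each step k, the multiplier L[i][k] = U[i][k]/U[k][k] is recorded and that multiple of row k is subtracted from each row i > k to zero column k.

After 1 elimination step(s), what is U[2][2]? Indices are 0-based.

k=0: U[0][0]=9
  eliminate (1,0): mult=9, new row 1: (0, 9, 2); set L[1][0]=9
  eliminate (2,0): mult=10, new row 2: (0, 8, 6); set L[2][0]=10

U[2][2] = 6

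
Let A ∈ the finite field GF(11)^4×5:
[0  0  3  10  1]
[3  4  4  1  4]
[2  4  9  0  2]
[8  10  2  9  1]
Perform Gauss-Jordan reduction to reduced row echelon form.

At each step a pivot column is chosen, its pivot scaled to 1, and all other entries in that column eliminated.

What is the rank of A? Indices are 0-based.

rank = 4

step 1: exchange rows 0,1
step 1: normalize row 0 (÷3) = (1, 5, 5, 4, 5)
  row 2: subtract 2×row0 = (0, 5, 10, 3, 3)
  row 3: subtract 8×row0 = (0, 3, 6, 10, 5)
step 2: exchange rows 1,2
step 2: normalize row 1 (÷5) = (0, 1, 2, 5, 5)
  row 0: subtract 5×row1 = (1, 0, 6, 1, 2)
  row 3: subtract 3×row1 = (0, 0, 0, 6, 1)
step 3: normalize row 2 (÷3) = (0, 0, 1, 7, 4)
  row 0: subtract 6×row2 = (1, 0, 0, 3, 0)
  row 1: subtract 2×row2 = (0, 1, 0, 2, 8)
step 4: normalize row 3 (÷6) = (0, 0, 0, 1, 2)
  row 0: subtract 3×row3 = (1, 0, 0, 0, 5)
  row 1: subtract 2×row3 = (0, 1, 0, 0, 4)
  row 2: subtract 7×row3 = (0, 0, 1, 0, 1)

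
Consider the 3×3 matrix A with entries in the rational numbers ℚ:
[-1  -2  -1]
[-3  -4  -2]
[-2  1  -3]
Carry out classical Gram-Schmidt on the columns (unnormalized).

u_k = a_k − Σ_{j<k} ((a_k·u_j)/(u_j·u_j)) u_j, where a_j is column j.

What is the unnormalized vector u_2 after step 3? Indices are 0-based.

u_2 = (-77/150, 7/30, -7/75)

Step 1: u_0 = a_0 = (-1, -3, -2).
Step 2: u_1 = a_1 − (6/7)·u_0 = (-8/7, -10/7, 19/7).
Step 3: u_2 = a_2 − (13/14)·u_0 − (-29/75)·u_1 = (-77/150, 7/30, -7/75).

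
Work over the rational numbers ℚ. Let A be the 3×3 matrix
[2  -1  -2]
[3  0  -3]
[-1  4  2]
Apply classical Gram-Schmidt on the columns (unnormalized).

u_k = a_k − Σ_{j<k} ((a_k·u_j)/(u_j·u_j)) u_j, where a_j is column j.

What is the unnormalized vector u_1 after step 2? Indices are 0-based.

Step 1: u_0 = a_0 = (2, 3, -1).
Step 2: u_1 = a_1 − (-3/7)·u_0 = (-1/7, 9/7, 25/7).

u_1 = (-1/7, 9/7, 25/7)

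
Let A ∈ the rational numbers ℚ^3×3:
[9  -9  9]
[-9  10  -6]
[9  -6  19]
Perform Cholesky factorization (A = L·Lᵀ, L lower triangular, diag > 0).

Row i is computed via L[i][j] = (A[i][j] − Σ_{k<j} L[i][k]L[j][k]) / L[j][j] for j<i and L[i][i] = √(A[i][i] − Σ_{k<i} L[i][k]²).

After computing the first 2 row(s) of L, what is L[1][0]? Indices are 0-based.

L[1][0] = -3

Step 1: L[0][0] = √(9) = 3.
  L[1][0] = (-9) / L[0][0] = -3.
Step 2: L[1][1] = √(1) = 1.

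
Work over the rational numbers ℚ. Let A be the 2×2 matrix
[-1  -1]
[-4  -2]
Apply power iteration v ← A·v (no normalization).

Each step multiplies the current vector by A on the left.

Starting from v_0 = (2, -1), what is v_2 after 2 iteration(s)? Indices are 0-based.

v_0 = (2, -1).
v_1 = A·v_0 = (-1, -6).
v_2 = A·v_1 = (7, 16).

v_2 = (7, 16)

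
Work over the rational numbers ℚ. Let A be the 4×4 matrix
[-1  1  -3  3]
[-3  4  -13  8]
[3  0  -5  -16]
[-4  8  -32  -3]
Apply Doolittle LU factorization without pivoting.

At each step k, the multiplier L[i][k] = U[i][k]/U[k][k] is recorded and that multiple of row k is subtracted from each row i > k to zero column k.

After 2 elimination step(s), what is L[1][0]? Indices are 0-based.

L[1][0] = 3

[col 0] pivot -1
  R1 -= 3*R0 → (0, 1, -4, -1)  (L[1][0] := 3)
  R2 -= -3*R0 → (0, 3, -14, -7)  (L[2][0] := -3)
  R3 -= 4*R0 → (0, 4, -20, -15)  (L[3][0] := 4)
[col 1] pivot 1
  R2 -= 3*R1 → (0, 0, -2, -4)  (L[2][1] := 3)
  R3 -= 4*R1 → (0, 0, -4, -11)  (L[3][1] := 4)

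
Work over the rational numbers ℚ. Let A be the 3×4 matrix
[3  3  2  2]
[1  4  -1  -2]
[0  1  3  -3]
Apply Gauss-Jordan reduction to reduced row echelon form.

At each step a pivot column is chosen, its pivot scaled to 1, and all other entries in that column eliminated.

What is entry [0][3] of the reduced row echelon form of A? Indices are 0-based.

M[0][3] = 73/32

pivot(0,0)=3: scale R0 → (1, 1, 2/3, 2/3)
  clear (1,0): R1 −= (1)R0 → (0, 3, -5/3, -8/3)
pivot(1,1)=3: scale R1 → (0, 1, -5/9, -8/9)
  clear (0,1): R0 −= (1)R1 → (1, 0, 11/9, 14/9)
  clear (2,1): R2 −= (1)R1 → (0, 0, 32/9, -19/9)
pivot(2,2)=32/9: scale R2 → (0, 0, 1, -19/32)
  clear (0,2): R0 −= (11/9)R2 → (1, 0, 0, 73/32)
  clear (1,2): R1 −= (-5/9)R2 → (0, 1, 0, -39/32)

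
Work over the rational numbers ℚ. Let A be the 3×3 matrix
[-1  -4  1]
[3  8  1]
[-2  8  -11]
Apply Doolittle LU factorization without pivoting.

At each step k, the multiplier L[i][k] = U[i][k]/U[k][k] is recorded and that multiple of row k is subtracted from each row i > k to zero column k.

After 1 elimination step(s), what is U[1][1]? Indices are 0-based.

k=0: U[0][0]=-1
  eliminate (1,0): mult=-3, new row 1: (0, -4, 4); set L[1][0]=-3
  eliminate (2,0): mult=2, new row 2: (0, 16, -13); set L[2][0]=2

U[1][1] = -4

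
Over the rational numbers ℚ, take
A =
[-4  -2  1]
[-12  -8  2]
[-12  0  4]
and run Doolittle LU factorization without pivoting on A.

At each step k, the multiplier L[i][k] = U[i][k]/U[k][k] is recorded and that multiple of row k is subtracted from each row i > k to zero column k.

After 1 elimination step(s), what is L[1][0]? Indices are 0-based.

[col 0] pivot -4
  R1 -= 3*R0 → (0, -2, -1)  (L[1][0] := 3)
  R2 -= 3*R0 → (0, 6, 1)  (L[2][0] := 3)

L[1][0] = 3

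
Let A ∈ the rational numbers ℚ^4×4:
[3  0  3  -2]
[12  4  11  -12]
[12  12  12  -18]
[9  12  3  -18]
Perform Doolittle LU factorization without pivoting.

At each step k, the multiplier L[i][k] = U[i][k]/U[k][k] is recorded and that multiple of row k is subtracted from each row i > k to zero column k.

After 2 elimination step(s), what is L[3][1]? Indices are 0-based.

L[3][1] = 3

[col 0] pivot 3
  R1 -= 4*R0 → (0, 4, -1, -4)  (L[1][0] := 4)
  R2 -= 4*R0 → (0, 12, 0, -10)  (L[2][0] := 4)
  R3 -= 3*R0 → (0, 12, -6, -12)  (L[3][0] := 3)
[col 1] pivot 4
  R2 -= 3*R1 → (0, 0, 3, 2)  (L[2][1] := 3)
  R3 -= 3*R1 → (0, 0, -3, 0)  (L[3][1] := 3)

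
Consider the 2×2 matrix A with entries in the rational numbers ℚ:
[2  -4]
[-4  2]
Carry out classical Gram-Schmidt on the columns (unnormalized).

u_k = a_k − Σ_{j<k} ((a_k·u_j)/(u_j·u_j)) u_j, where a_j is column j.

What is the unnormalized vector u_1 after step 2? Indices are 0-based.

Step 1: u_0 = a_0 = (2, -4).
Step 2: u_1 = a_1 − (-4/5)·u_0 = (-12/5, -6/5).

u_1 = (-12/5, -6/5)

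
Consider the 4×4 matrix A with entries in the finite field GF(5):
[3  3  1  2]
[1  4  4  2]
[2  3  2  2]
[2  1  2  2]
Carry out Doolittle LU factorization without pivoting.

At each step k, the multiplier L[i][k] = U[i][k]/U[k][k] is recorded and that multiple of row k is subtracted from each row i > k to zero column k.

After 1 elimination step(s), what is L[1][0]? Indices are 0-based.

L[1][0] = 2

k=0: U[0][0]=3
  eliminate (1,0): mult=2, new row 1: (0, 3, 2, 3); set L[1][0]=2
  eliminate (2,0): mult=4, new row 2: (0, 1, 3, 4); set L[2][0]=4
  eliminate (3,0): mult=4, new row 3: (0, 4, 3, 4); set L[3][0]=4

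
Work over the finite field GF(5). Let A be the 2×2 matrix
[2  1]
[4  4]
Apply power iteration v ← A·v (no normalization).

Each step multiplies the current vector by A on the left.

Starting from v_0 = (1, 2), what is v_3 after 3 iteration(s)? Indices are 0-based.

v_3 = (4, 1)

v_0 = (1, 2).
v_1 = A·v_0 = (4, 2).
v_2 = A·v_1 = (0, 4).
v_3 = A·v_2 = (4, 1).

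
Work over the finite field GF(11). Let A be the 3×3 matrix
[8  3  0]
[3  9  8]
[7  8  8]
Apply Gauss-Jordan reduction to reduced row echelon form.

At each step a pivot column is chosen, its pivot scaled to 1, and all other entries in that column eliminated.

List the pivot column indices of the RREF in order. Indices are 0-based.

[1] R0 /= 8  ⇒  (1, 10, 0)
     R1 -= 3·R0  ⇒  (0, 1, 8)
     R2 -= 7·R0  ⇒  (0, 4, 8)
[2] R1 /= 1  ⇒  (0, 1, 8)
     R0 -= 10·R1  ⇒  (1, 0, 8)
     R2 -= 4·R1  ⇒  (0, 0, 9)
[3] R2 /= 9  ⇒  (0, 0, 1)
     R0 -= 8·R2  ⇒  (1, 0, 0)
     R1 -= 8·R2  ⇒  (0, 1, 0)

pivot columns: 0, 1, 2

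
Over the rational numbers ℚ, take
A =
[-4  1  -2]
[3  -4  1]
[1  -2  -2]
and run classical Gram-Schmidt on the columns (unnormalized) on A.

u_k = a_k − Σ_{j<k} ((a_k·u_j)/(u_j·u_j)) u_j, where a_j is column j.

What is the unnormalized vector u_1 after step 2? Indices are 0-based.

Step 1: u_0 = a_0 = (-4, 3, 1).
Step 2: u_1 = a_1 − (-9/13)·u_0 = (-23/13, -25/13, -17/13).

u_1 = (-23/13, -25/13, -17/13)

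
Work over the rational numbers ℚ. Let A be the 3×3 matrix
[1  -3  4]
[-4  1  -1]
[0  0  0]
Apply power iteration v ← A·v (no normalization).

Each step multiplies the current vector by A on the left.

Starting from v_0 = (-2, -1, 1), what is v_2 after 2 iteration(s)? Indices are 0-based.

v_0 = (-2, -1, 1).
v_1 = A·v_0 = (5, 6, 0).
v_2 = A·v_1 = (-13, -14, 0).

v_2 = (-13, -14, 0)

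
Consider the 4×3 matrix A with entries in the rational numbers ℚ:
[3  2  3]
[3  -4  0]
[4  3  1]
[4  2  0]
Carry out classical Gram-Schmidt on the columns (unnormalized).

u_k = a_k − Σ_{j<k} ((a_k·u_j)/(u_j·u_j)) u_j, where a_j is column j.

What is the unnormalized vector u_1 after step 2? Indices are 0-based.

u_1 = (29/25, -121/25, 47/25, 22/25)

Step 1: u_0 = a_0 = (3, 3, 4, 4).
Step 2: u_1 = a_1 − (7/25)·u_0 = (29/25, -121/25, 47/25, 22/25).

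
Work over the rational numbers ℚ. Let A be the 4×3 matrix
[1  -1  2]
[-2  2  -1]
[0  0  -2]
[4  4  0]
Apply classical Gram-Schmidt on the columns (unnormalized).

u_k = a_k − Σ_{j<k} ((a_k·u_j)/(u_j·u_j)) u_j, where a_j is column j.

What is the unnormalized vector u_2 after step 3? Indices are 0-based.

Step 1: u_0 = a_0 = (1, -2, 0, 4).
Step 2: u_1 = a_1 − (11/21)·u_0 = (-32/21, 64/21, 0, 40/21).
Step 3: u_2 = a_2 − (4/21)·u_0 − (-2/5)·u_1 = (6/5, 3/5, -2, 0).

u_2 = (6/5, 3/5, -2, 0)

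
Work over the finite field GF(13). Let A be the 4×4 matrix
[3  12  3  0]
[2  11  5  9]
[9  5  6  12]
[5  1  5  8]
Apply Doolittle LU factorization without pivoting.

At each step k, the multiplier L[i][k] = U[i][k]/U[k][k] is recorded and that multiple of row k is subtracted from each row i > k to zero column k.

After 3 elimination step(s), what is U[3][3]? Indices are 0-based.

U[3][3] = 10

k=0: U[0][0]=3
  eliminate (1,0): mult=5, new row 1: (0, 3, 3, 9); set L[1][0]=5
  eliminate (2,0): mult=3, new row 2: (0, 8, 10, 12); set L[2][0]=3
  eliminate (3,0): mult=6, new row 3: (0, 7, 0, 8); set L[3][0]=6
k=1: U[1][1]=3
  eliminate (2,1): mult=7, new row 2: (0, 0, 2, 1); set L[2][1]=7
  eliminate (3,1): mult=11, new row 3: (0, 0, 6, 0); set L[3][1]=11
k=2: U[2][2]=2
  eliminate (3,2): mult=3, new row 3: (0, 0, 0, 10); set L[3][2]=3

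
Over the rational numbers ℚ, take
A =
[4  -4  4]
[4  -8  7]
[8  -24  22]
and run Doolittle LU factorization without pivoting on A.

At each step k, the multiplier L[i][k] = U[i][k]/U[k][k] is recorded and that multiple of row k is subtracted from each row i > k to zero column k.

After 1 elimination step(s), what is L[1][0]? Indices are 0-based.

L[1][0] = 1

k=0: U[0][0]=4
  eliminate (1,0): mult=1, new row 1: (0, -4, 3); set L[1][0]=1
  eliminate (2,0): mult=2, new row 2: (0, -16, 14); set L[2][0]=2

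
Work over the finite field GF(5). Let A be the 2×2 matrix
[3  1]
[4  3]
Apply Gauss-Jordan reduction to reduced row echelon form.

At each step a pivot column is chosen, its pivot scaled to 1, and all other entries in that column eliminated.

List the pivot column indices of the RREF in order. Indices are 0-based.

[1] R0 /= 3  ⇒  (1, 2)
     R1 -= 4·R0  ⇒  (0, 0)
column 1 empty below row 1

pivot columns: 0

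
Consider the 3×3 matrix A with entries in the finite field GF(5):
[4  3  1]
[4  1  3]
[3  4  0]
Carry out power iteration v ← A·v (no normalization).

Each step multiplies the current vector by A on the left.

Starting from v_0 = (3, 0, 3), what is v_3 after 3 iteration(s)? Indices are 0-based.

v_0 = (3, 0, 3).
v_1 = A·v_0 = (0, 1, 4).
v_2 = A·v_1 = (2, 3, 4).
v_3 = A·v_2 = (1, 3, 3).

v_3 = (1, 3, 3)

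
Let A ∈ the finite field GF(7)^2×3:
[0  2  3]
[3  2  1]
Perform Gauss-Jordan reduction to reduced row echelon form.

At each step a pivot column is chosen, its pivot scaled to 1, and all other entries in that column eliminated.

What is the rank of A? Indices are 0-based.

[1] R0 <-> R1
[1] R0 /= 3  ⇒  (1, 3, 5)
[2] R1 /= 2  ⇒  (0, 1, 5)
     R0 -= 3·R1  ⇒  (1, 0, 4)

rank = 2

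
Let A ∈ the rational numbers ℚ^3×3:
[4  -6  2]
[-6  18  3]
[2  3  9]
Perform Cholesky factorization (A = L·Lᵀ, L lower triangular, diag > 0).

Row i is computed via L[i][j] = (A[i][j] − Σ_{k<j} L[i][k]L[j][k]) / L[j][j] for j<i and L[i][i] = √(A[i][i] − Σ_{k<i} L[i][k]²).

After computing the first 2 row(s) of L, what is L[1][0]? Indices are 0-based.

Step 1: L[0][0] = √(4) = 2.
  L[1][0] = (-6) / L[0][0] = -3.
Step 2: L[1][1] = √(9) = 3.

L[1][0] = -3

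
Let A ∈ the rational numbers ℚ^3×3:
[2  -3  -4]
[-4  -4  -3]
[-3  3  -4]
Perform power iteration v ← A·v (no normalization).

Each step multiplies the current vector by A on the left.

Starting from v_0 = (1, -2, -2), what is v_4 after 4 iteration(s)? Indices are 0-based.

v_4 = (536, -2377, 1213)

v_0 = (1, -2, -2).
v_1 = A·v_0 = (16, 10, -1).
v_2 = A·v_1 = (6, -101, -14).
v_3 = A·v_2 = (371, 422, -265).
v_4 = A·v_3 = (536, -2377, 1213).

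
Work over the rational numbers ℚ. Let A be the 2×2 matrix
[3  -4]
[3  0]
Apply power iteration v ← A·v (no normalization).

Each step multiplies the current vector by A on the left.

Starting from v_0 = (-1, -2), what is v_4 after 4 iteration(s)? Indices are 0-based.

v_0 = (-1, -2).
v_1 = A·v_0 = (5, -3).
v_2 = A·v_1 = (27, 15).
v_3 = A·v_2 = (21, 81).
v_4 = A·v_3 = (-261, 63).

v_4 = (-261, 63)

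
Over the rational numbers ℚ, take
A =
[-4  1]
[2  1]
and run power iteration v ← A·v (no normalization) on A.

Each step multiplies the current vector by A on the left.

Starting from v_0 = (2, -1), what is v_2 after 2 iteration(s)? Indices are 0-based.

v_0 = (2, -1).
v_1 = A·v_0 = (-9, 3).
v_2 = A·v_1 = (39, -15).

v_2 = (39, -15)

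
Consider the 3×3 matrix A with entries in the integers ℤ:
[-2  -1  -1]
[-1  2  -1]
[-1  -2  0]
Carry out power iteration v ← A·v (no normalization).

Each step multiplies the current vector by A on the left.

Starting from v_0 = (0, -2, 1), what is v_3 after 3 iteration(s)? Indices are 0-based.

v_0 = (0, -2, 1).
v_1 = A·v_0 = (1, -5, 4).
v_2 = A·v_1 = (-1, -15, 9).
v_3 = A·v_2 = (8, -38, 31).

v_3 = (8, -38, 31)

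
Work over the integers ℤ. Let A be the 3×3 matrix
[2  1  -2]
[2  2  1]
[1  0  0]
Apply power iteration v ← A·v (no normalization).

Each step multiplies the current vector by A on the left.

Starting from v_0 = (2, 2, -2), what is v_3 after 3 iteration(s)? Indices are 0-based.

v_0 = (2, 2, -2).
v_1 = A·v_0 = (10, 6, 2).
v_2 = A·v_1 = (22, 34, 10).
v_3 = A·v_2 = (58, 122, 22).

v_3 = (58, 122, 22)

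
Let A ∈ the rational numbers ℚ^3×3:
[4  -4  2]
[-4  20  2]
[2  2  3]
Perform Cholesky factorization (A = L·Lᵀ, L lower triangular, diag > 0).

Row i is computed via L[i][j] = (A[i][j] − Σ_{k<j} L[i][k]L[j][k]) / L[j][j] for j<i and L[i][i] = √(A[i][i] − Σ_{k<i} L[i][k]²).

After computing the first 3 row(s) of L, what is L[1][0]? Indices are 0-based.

Step 1: L[0][0] = √(4) = 2.
  L[1][0] = (-4) / L[0][0] = -2.
Step 2: L[1][1] = √(16) = 4.
  L[2][0] = (2) / L[0][0] = 1.
  L[2][1] = (4) / L[1][1] = 1.
Step 3: L[2][2] = √(1) = 1.

L[1][0] = -2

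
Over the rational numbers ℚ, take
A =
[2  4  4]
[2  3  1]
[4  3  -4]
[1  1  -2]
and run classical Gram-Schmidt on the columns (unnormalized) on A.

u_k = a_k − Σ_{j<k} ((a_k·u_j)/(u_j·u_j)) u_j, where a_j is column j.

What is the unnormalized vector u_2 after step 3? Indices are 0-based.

Step 1: u_0 = a_0 = (2, 2, 4, 1).
Step 2: u_1 = a_1 − (27/25)·u_0 = (46/25, 21/25, -33/25, -2/25).
Step 3: u_2 = a_2 − (-8/25)·u_0 − (341/146)·u_1 = (25/73, -47/146, 53/146, -109/73).

u_2 = (25/73, -47/146, 53/146, -109/73)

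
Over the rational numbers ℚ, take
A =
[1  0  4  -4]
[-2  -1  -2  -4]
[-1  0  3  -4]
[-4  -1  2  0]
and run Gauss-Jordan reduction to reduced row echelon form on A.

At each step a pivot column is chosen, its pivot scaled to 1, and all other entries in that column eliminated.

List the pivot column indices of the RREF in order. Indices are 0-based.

pivot columns: 0, 1, 2, 3

pivot(0,0)=1: scale R0 → (1, 0, 4, -4)
  clear (1,0): R1 −= (-2)R0 → (0, -1, 6, -12)
  clear (2,0): R2 −= (-1)R0 → (0, 0, 7, -8)
  clear (3,0): R3 −= (-4)R0 → (0, -1, 18, -16)
pivot(1,1)=-1: scale R1 → (0, 1, -6, 12)
  clear (3,1): R3 −= (-1)R1 → (0, 0, 12, -4)
pivot(2,2)=7: scale R2 → (0, 0, 1, -8/7)
  clear (0,2): R0 −= (4)R2 → (1, 0, 0, 4/7)
  clear (1,2): R1 −= (-6)R2 → (0, 1, 0, 36/7)
  clear (3,2): R3 −= (12)R2 → (0, 0, 0, 68/7)
pivot(3,3)=68/7: scale R3 → (0, 0, 0, 1)
  clear (0,3): R0 −= (4/7)R3 → (1, 0, 0, 0)
  clear (1,3): R1 −= (36/7)R3 → (0, 1, 0, 0)
  clear (2,3): R2 −= (-8/7)R3 → (0, 0, 1, 0)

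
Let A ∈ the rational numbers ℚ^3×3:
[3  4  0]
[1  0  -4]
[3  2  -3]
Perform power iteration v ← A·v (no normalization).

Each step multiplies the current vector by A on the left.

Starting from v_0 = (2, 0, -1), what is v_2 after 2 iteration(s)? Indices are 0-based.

v_0 = (2, 0, -1).
v_1 = A·v_0 = (6, 6, 9).
v_2 = A·v_1 = (42, -30, 3).

v_2 = (42, -30, 3)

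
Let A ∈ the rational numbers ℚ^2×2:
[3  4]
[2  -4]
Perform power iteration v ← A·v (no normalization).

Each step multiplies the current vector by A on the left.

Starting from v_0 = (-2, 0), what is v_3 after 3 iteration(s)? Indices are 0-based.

v_0 = (-2, 0).
v_1 = A·v_0 = (-6, -4).
v_2 = A·v_1 = (-34, 4).
v_3 = A·v_2 = (-86, -84).

v_3 = (-86, -84)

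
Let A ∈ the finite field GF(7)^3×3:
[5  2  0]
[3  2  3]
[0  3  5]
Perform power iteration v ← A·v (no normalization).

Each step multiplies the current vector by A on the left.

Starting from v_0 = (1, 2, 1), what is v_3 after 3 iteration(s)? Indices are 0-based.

v_3 = (2, 1, 0)

v_0 = (1, 2, 1).
v_1 = A·v_0 = (2, 3, 4).
v_2 = A·v_1 = (2, 3, 1).
v_3 = A·v_2 = (2, 1, 0).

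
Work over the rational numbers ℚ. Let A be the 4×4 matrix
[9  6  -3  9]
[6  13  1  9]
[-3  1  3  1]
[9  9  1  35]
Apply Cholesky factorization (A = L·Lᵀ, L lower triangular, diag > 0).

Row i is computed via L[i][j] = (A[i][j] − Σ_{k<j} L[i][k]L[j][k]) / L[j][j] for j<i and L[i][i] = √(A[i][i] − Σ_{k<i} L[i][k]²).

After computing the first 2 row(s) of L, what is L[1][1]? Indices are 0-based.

Step 1: L[0][0] = √(9) = 3.
  L[1][0] = (6) / L[0][0] = 2.
Step 2: L[1][1] = √(9) = 3.

L[1][1] = 3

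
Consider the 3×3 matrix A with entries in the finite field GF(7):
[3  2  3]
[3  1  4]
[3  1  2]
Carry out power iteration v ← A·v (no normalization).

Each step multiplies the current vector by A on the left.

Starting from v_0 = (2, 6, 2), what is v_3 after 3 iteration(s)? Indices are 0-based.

v_0 = (2, 6, 2).
v_1 = A·v_0 = (3, 6, 2).
v_2 = A·v_1 = (6, 2, 5).
v_3 = A·v_2 = (2, 5, 2).

v_3 = (2, 5, 2)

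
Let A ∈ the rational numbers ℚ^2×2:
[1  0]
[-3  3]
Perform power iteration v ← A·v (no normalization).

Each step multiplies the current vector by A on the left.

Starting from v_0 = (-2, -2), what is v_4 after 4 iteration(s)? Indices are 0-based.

v_0 = (-2, -2).
v_1 = A·v_0 = (-2, 0).
v_2 = A·v_1 = (-2, 6).
v_3 = A·v_2 = (-2, 24).
v_4 = A·v_3 = (-2, 78).

v_4 = (-2, 78)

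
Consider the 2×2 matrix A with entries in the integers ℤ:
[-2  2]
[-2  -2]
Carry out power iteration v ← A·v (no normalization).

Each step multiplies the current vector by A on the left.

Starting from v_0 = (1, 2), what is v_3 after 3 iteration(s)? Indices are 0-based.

v_3 = (48, 16)

v_0 = (1, 2).
v_1 = A·v_0 = (2, -6).
v_2 = A·v_1 = (-16, 8).
v_3 = A·v_2 = (48, 16).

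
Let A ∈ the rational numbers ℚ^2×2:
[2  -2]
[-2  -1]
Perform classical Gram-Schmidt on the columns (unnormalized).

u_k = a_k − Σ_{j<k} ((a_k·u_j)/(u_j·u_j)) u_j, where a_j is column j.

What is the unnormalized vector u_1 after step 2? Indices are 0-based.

u_1 = (-3/2, -3/2)

Step 1: u_0 = a_0 = (2, -2).
Step 2: u_1 = a_1 − (-1/4)·u_0 = (-3/2, -3/2).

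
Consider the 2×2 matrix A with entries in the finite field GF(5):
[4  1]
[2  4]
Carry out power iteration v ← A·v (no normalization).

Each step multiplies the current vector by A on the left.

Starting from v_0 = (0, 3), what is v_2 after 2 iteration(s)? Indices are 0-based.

v_0 = (0, 3).
v_1 = A·v_0 = (3, 2).
v_2 = A·v_1 = (4, 4).

v_2 = (4, 4)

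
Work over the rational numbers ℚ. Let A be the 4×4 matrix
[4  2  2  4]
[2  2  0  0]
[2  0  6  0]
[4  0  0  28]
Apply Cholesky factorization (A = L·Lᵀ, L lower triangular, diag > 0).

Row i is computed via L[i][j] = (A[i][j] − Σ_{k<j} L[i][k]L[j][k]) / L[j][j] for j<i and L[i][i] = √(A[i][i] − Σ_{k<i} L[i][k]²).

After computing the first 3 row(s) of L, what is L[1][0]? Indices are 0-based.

L[1][0] = 1

Step 1: L[0][0] = √(4) = 2.
  L[1][0] = (2) / L[0][0] = 1.
Step 2: L[1][1] = √(1) = 1.
  L[2][0] = (2) / L[0][0] = 1.
  L[2][1] = (-1) / L[1][1] = -1.
Step 3: L[2][2] = √(4) = 2.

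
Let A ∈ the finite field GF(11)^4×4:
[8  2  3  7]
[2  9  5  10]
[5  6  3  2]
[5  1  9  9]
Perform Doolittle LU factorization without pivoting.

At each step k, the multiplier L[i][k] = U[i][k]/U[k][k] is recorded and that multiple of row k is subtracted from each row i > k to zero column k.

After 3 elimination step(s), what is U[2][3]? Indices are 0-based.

k=0: U[0][0]=8
  eliminate (1,0): mult=3, new row 1: (0, 3, 7, 0); set L[1][0]=3
  eliminate (2,0): mult=2, new row 2: (0, 2, 8, 10); set L[2][0]=2
  eliminate (3,0): mult=2, new row 3: (0, 8, 3, 6); set L[3][0]=2
k=1: U[1][1]=3
  eliminate (2,1): mult=8, new row 2: (0, 0, 7, 10); set L[2][1]=8
  eliminate (3,1): mult=10, new row 3: (0, 0, 10, 6); set L[3][1]=10
k=2: U[2][2]=7
  eliminate (3,2): mult=3, new row 3: (0, 0, 0, 9); set L[3][2]=3

U[2][3] = 10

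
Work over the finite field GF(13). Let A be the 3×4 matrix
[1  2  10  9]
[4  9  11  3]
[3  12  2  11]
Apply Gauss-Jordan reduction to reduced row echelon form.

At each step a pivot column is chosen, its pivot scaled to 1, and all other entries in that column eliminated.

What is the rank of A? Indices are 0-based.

pivot(0,0)=1: scale R0 → (1, 2, 10, 9)
  clear (1,0): R1 −= (4)R0 → (0, 1, 10, 6)
  clear (2,0): R2 −= (3)R0 → (0, 6, 11, 10)
pivot(1,1)=1: scale R1 → (0, 1, 10, 6)
  clear (0,1): R0 −= (2)R1 → (1, 0, 3, 10)
  clear (2,1): R2 −= (6)R1 → (0, 0, 3, 0)
pivot(2,2)=3: scale R2 → (0, 0, 1, 0)
  clear (0,2): R0 −= (3)R2 → (1, 0, 0, 10)
  clear (1,2): R1 −= (10)R2 → (0, 1, 0, 6)

rank = 3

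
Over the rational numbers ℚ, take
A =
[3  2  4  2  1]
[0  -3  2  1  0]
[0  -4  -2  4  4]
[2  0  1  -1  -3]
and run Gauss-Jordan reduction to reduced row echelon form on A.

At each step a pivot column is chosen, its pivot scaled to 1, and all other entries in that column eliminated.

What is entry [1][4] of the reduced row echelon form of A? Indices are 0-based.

M[1][4] = 37/89

pivot(0,0)=3: scale R0 → (1, 2/3, 4/3, 2/3, 1/3)
  clear (3,0): R3 −= (2)R0 → (0, -4/3, -5/3, -7/3, -11/3)
pivot(1,1)=-3: scale R1 → (0, 1, -2/3, -1/3, 0)
  clear (0,1): R0 −= (2/3)R1 → (1, 0, 16/9, 8/9, 1/3)
  clear (2,1): R2 −= (-4)R1 → (0, 0, -14/3, 8/3, 4)
  clear (3,1): R3 −= (-4/3)R1 → (0, 0, -23/9, -25/9, -11/3)
pivot(2,2)=-14/3: scale R2 → (0, 0, 1, -4/7, -6/7)
  clear (0,2): R0 −= (16/9)R2 → (1, 0, 0, 40/21, 13/7)
  clear (1,2): R1 −= (-2/3)R2 → (0, 1, 0, -5/7, -4/7)
  clear (3,2): R3 −= (-23/9)R2 → (0, 0, 0, -89/21, -41/7)
pivot(3,3)=-89/21: scale R3 → (0, 0, 0, 1, 123/89)
  clear (0,3): R0 −= (40/21)R3 → (1, 0, 0, 0, -69/89)
  clear (1,3): R1 −= (-5/7)R3 → (0, 1, 0, 0, 37/89)
  clear (2,3): R2 −= (-4/7)R3 → (0, 0, 1, 0, -6/89)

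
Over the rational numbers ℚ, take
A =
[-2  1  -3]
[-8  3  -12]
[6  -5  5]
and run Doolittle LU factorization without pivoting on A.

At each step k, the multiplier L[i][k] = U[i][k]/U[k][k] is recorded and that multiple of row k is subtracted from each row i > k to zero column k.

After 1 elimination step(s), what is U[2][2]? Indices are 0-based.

U[2][2] = -4

[col 0] pivot -2
  R1 -= 4*R0 → (0, -1, 0)  (L[1][0] := 4)
  R2 -= -3*R0 → (0, -2, -4)  (L[2][0] := -3)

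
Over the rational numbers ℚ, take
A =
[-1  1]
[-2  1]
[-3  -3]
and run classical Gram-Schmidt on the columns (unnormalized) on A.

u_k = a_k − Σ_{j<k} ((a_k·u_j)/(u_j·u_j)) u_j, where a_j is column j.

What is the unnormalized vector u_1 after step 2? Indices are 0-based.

Step 1: u_0 = a_0 = (-1, -2, -3).
Step 2: u_1 = a_1 − (3/7)·u_0 = (10/7, 13/7, -12/7).

u_1 = (10/7, 13/7, -12/7)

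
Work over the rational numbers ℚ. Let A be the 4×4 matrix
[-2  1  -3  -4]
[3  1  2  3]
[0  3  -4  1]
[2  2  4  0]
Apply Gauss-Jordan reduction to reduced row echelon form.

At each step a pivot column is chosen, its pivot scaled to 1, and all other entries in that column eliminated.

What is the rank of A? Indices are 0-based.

[1] R0 /= -2  ⇒  (1, -1/2, 3/2, 2)
     R1 -= 3·R0  ⇒  (0, 5/2, -5/2, -3)
     R3 -= 2·R0  ⇒  (0, 3, 1, -4)
[2] R1 /= 5/2  ⇒  (0, 1, -1, -6/5)
     R0 -= -1/2·R1  ⇒  (1, 0, 1, 7/5)
     R2 -= 3·R1  ⇒  (0, 0, -1, 23/5)
     R3 -= 3·R1  ⇒  (0, 0, 4, -2/5)
[3] R2 /= -1  ⇒  (0, 0, 1, -23/5)
     R0 -= 1·R2  ⇒  (1, 0, 0, 6)
     R1 -= -1·R2  ⇒  (0, 1, 0, -29/5)
     R3 -= 4·R2  ⇒  (0, 0, 0, 18)
[4] R3 /= 18  ⇒  (0, 0, 0, 1)
     R0 -= 6·R3  ⇒  (1, 0, 0, 0)
     R1 -= -29/5·R3  ⇒  (0, 1, 0, 0)
     R2 -= -23/5·R3  ⇒  (0, 0, 1, 0)

rank = 4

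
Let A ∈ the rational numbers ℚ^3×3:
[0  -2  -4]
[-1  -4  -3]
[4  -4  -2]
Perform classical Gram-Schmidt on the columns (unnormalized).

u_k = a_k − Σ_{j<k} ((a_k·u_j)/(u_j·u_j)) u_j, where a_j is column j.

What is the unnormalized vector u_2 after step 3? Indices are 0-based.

Step 1: u_0 = a_0 = (0, -1, 4).
Step 2: u_1 = a_1 − (-12/17)·u_0 = (-2, -80/17, -20/17).
Step 3: u_2 = a_2 − (-5/17)·u_0 − (8/9)·u_1 = (-20/9, 8/9, 2/9).

u_2 = (-20/9, 8/9, 2/9)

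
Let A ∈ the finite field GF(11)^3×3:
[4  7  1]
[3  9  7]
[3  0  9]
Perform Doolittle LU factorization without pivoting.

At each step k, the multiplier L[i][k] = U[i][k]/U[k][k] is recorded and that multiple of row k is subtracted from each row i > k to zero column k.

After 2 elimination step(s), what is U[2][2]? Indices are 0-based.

Step 1: pivot at (0,0) is 4.
  row1 ← row1 − (9)·row0  ⇒  L[1][0]=9, U row1=(0, 1, 9)
  row2 ← row2 − (9)·row0  ⇒  L[2][0]=9, U row2=(0, 3, 0)
Step 2: pivot at (1,1) is 1.
  row2 ← row2 − (3)·row1  ⇒  L[2][1]=3, U row2=(0, 0, 6)

U[2][2] = 6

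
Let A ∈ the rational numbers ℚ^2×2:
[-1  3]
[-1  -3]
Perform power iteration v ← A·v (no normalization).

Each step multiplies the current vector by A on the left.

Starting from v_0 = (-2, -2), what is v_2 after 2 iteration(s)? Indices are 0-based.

v_0 = (-2, -2).
v_1 = A·v_0 = (-4, 8).
v_2 = A·v_1 = (28, -20).

v_2 = (28, -20)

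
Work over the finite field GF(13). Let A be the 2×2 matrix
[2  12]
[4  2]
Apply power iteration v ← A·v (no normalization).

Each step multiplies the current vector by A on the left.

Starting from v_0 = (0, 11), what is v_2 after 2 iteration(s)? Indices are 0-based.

v_0 = (0, 11).
v_1 = A·v_0 = (2, 9).
v_2 = A·v_1 = (8, 0).

v_2 = (8, 0)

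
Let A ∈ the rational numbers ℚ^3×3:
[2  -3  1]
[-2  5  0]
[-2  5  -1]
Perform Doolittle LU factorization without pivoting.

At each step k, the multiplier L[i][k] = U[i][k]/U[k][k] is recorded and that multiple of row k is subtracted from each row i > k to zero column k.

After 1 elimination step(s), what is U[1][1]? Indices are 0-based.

Step 1: pivot at (0,0) is 2.
  row1 ← row1 − (-1)·row0  ⇒  L[1][0]=-1, U row1=(0, 2, 1)
  row2 ← row2 − (-1)·row0  ⇒  L[2][0]=-1, U row2=(0, 2, 0)

U[1][1] = 2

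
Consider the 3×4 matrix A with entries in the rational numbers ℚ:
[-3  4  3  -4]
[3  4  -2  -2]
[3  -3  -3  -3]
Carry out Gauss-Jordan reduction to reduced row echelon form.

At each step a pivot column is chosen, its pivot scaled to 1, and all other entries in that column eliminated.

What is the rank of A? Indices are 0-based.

rank = 3

step 1: normalize row 0 (÷-3) = (1, -4/3, -1, 4/3)
  row 1: subtract 3×row0 = (0, 8, 1, -6)
  row 2: subtract 3×row0 = (0, 1, 0, -7)
step 2: normalize row 1 (÷8) = (0, 1, 1/8, -3/4)
  row 0: subtract -4/3×row1 = (1, 0, -5/6, 1/3)
  row 2: subtract 1×row1 = (0, 0, -1/8, -25/4)
step 3: normalize row 2 (÷-1/8) = (0, 0, 1, 50)
  row 0: subtract -5/6×row2 = (1, 0, 0, 42)
  row 1: subtract 1/8×row2 = (0, 1, 0, -7)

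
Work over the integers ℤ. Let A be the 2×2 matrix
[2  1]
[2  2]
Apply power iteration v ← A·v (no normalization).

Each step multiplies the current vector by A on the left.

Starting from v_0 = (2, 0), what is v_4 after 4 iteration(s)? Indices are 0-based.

v_0 = (2, 0).
v_1 = A·v_0 = (4, 4).
v_2 = A·v_1 = (12, 16).
v_3 = A·v_2 = (40, 56).
v_4 = A·v_3 = (136, 192).

v_4 = (136, 192)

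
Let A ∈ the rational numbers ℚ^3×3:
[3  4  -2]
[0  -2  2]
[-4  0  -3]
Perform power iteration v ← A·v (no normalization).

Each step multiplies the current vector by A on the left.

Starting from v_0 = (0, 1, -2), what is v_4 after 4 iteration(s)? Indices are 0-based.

v_0 = (0, 1, -2).
v_1 = A·v_0 = (8, -6, 6).
v_2 = A·v_1 = (-12, 24, -50).
v_3 = A·v_2 = (160, -148, 198).
v_4 = A·v_3 = (-508, 692, -1234).

v_4 = (-508, 692, -1234)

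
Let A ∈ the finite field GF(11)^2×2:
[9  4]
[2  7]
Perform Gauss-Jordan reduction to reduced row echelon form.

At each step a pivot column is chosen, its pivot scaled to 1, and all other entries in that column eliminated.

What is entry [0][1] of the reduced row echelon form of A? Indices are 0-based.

M[0][1] = 9

[1] R0 /= 9  ⇒  (1, 9)
     R1 -= 2·R0  ⇒  (0, 0)
column 1 empty below row 1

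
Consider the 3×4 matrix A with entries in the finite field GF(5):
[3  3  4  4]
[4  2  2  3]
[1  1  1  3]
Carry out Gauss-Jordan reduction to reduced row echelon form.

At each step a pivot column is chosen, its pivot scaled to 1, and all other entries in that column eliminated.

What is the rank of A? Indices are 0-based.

pivot(0,0)=3: scale R0 → (1, 1, 3, 3)
  clear (1,0): R1 −= (4)R0 → (0, 3, 0, 1)
  clear (2,0): R2 −= (1)R0 → (0, 0, 3, 0)
pivot(1,1)=3: scale R1 → (0, 1, 0, 2)
  clear (0,1): R0 −= (1)R1 → (1, 0, 3, 1)
pivot(2,2)=3: scale R2 → (0, 0, 1, 0)
  clear (0,2): R0 −= (3)R2 → (1, 0, 0, 1)

rank = 3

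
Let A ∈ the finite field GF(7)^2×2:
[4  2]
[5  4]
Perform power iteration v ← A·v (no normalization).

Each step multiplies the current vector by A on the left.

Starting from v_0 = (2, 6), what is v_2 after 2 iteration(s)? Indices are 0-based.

v_2 = (1, 5)

v_0 = (2, 6).
v_1 = A·v_0 = (6, 6).
v_2 = A·v_1 = (1, 5).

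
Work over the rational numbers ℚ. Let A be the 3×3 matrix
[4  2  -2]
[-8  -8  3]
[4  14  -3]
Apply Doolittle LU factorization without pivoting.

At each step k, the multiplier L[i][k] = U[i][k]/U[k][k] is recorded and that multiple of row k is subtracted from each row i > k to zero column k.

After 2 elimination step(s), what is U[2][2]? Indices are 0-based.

k=0: U[0][0]=4
  eliminate (1,0): mult=-2, new row 1: (0, -4, -1); set L[1][0]=-2
  eliminate (2,0): mult=1, new row 2: (0, 12, -1); set L[2][0]=1
k=1: U[1][1]=-4
  eliminate (2,1): mult=-3, new row 2: (0, 0, -4); set L[2][1]=-3

U[2][2] = -4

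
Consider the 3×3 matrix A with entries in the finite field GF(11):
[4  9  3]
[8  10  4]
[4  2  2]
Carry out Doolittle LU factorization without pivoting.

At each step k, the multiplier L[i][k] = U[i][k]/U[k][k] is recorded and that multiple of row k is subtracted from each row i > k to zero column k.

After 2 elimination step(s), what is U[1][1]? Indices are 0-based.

[col 0] pivot 4
  R1 -= 2*R0 → (0, 3, 9)  (L[1][0] := 2)
  R2 -= 1*R0 → (0, 4, 10)  (L[2][0] := 1)
[col 1] pivot 3
  R2 -= 5*R1 → (0, 0, 9)  (L[2][1] := 5)

U[1][1] = 3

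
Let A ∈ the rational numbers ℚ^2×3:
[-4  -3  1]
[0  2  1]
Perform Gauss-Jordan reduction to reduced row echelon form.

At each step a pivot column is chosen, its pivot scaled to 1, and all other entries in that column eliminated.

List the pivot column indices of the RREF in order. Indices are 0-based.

pivot columns: 0, 1

[1] R0 /= -4  ⇒  (1, 3/4, -1/4)
[2] R1 /= 2  ⇒  (0, 1, 1/2)
     R0 -= 3/4·R1  ⇒  (1, 0, -5/8)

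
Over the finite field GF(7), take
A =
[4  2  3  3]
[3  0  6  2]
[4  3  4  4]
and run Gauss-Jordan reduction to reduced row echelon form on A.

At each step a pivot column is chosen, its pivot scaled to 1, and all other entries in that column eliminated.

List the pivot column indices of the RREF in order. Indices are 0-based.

pivot(0,0)=4: scale R0 → (1, 4, 6, 6)
  clear (1,0): R1 −= (3)R0 → (0, 2, 2, 5)
  clear (2,0): R2 −= (4)R0 → (0, 1, 1, 1)
pivot(1,1)=2: scale R1 → (0, 1, 1, 6)
  clear (0,1): R0 −= (4)R1 → (1, 0, 2, 3)
  clear (2,1): R2 −= (1)R1 → (0, 0, 0, 2)
col 2: no nonzero at/below row 2; advance.
pivot(2,3)=2: scale R2 → (0, 0, 0, 1)
  clear (0,3): R0 −= (3)R2 → (1, 0, 2, 0)
  clear (1,3): R1 −= (6)R2 → (0, 1, 1, 0)

pivot columns: 0, 1, 3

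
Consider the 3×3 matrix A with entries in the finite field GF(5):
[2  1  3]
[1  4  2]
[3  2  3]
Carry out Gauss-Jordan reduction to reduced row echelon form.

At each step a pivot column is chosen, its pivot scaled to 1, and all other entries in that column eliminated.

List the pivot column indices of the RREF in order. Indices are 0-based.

pivot(0,0)=2: scale R0 → (1, 3, 4)
  clear (1,0): R1 −= (1)R0 → (0, 1, 3)
  clear (2,0): R2 −= (3)R0 → (0, 3, 1)
pivot(1,1)=1: scale R1 → (0, 1, 3)
  clear (0,1): R0 −= (3)R1 → (1, 0, 0)
  clear (2,1): R2 −= (3)R1 → (0, 0, 2)
pivot(2,2)=2: scale R2 → (0, 0, 1)
  clear (1,2): R1 −= (3)R2 → (0, 1, 0)

pivot columns: 0, 1, 2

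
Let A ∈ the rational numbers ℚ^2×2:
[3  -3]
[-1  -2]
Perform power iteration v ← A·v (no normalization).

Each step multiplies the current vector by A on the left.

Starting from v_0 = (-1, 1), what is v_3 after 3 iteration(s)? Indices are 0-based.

v_3 = (-69, -1)

v_0 = (-1, 1).
v_1 = A·v_0 = (-6, -1).
v_2 = A·v_1 = (-15, 8).
v_3 = A·v_2 = (-69, -1).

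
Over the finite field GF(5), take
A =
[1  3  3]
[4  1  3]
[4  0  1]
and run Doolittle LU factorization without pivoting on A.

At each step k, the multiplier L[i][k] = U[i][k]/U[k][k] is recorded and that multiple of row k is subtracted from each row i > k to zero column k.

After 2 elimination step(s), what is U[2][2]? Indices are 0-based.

[col 0] pivot 1
  R1 -= 4*R0 → (0, 4, 1)  (L[1][0] := 4)
  R2 -= 4*R0 → (0, 3, 4)  (L[2][0] := 4)
[col 1] pivot 4
  R2 -= 2*R1 → (0, 0, 2)  (L[2][1] := 2)

U[2][2] = 2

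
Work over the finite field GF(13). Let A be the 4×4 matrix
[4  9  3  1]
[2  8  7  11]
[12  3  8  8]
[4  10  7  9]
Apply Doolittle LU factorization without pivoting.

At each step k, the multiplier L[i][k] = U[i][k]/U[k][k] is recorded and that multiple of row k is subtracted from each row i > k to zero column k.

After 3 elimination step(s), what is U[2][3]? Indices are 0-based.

[col 0] pivot 4
  R1 -= 7*R0 → (0, 10, 12, 4)  (L[1][0] := 7)
  R2 -= 3*R0 → (0, 2, 12, 5)  (L[2][0] := 3)
  R3 -= 1*R0 → (0, 1, 4, 8)  (L[3][0] := 1)
[col 1] pivot 10
  R2 -= 8*R1 → (0, 0, 7, 12)  (L[2][1] := 8)
  R3 -= 4*R1 → (0, 0, 8, 5)  (L[3][1] := 4)
[col 2] pivot 7
  R3 -= 3*R2 → (0, 0, 0, 8)  (L[3][2] := 3)

U[2][3] = 12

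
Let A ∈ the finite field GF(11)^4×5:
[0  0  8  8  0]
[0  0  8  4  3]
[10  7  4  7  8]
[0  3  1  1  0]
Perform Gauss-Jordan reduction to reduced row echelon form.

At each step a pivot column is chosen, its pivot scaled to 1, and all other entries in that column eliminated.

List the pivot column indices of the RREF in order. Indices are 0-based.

step 1: exchange rows 0,2
step 1: normalize row 0 (÷10) = (1, 4, 7, 4, 3)
step 2: exchange rows 1,3
step 2: normalize row 1 (÷3) = (0, 1, 4, 4, 0)
  row 0: subtract 4×row1 = (1, 0, 2, 10, 3)
step 3: normalize row 2 (÷8) = (0, 0, 1, 1, 0)
  row 0: subtract 2×row2 = (1, 0, 0, 8, 3)
  row 1: subtract 4×row2 = (0, 1, 0, 0, 0)
  row 3: subtract 8×row2 = (0, 0, 0, 7, 3)
step 4: normalize row 3 (÷7) = (0, 0, 0, 1, 2)
  row 0: subtract 8×row3 = (1, 0, 0, 0, 9)
  row 2: subtract 1×row3 = (0, 0, 1, 0, 9)

pivot columns: 0, 1, 2, 3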